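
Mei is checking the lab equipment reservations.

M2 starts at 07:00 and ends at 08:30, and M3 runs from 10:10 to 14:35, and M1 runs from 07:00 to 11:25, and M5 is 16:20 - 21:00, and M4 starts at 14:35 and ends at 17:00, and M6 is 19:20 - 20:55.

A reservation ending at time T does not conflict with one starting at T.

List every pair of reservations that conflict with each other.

M1 & M2, M1 & M3, M4 & M5, M5 & M6

Check each pair: they overlap iff neither finishes before the other starts.
Sorted by start: M1, M2, M3, M4, M5, M6.
M2 starts before M1 ends → M1 and M2 overlap.
M3 starts before M1 ends → M1 and M3 overlap.
M4 starts after M1 ends, so nothing later overlaps M1 either.
M3 starts after M2 ends, so nothing later overlaps M2 either.
M4 starts exactly when M3 ends (back-to-back, no overlap), so nothing later overlaps M3 either.
M5 starts before M4 ends → M4 and M5 overlap.
M6 starts after M4 ends.
M6 starts before M5 ends → M5 and M6 overlap.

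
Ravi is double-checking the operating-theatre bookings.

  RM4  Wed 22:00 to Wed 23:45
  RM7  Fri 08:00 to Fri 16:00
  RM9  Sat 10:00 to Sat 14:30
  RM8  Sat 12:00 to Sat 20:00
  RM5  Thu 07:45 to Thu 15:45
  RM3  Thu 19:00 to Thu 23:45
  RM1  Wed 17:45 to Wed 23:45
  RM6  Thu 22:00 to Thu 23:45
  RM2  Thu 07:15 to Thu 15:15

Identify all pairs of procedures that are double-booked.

RM1 & RM4, RM2 & RM5, RM3 & RM6, RM8 & RM9

Two intervals overlap when each starts before the other ends.
Sorted by start: RM1, RM4, RM2, RM5, RM3, RM6, RM7, RM9, RM8.
RM4 starts before RM1 ends → RM1 and RM4 overlap.
RM2 starts after RM1 ends, so RM1 has no further overlaps.
RM2 starts after RM4 ends, so RM4 has no further overlaps.
RM5 starts before RM2 ends → RM2 and RM5 overlap.
RM3 starts after RM2 ends, so RM2 has no further overlaps.
RM3 starts after RM5 ends, so RM5 has no further overlaps.
RM6 starts before RM3 ends → RM3 and RM6 overlap.
RM7 starts after RM3 ends, so RM3 has no further overlaps.
RM7 starts after RM6 ends, so RM6 has no further overlaps.
RM9 starts after RM7 ends, so RM7 has no further overlaps.
RM8 starts before RM9 ends → RM9 and RM8 overlap.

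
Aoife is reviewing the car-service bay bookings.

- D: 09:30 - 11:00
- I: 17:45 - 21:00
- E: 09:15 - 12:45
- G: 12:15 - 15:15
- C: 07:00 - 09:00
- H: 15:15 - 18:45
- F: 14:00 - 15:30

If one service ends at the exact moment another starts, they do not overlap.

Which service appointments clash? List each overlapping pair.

Sorted by start: C, E, D, G, F, H, I.
E starts after C ends; C is clear from here.
D starts before E ends → E and D overlap.
G starts before E ends → E and G overlap.
F starts after E ends; E is clear from here.
G starts after D ends; D is clear from here.
F starts before G ends → G and F overlap.
H starts exactly when G ends (back-to-back, no overlap); G is clear from here.
H starts before F ends → F and H overlap.
I starts after F ends.
I starts before H ends → H and I overlap.

D & E, E & G, F & G, F & H, H & I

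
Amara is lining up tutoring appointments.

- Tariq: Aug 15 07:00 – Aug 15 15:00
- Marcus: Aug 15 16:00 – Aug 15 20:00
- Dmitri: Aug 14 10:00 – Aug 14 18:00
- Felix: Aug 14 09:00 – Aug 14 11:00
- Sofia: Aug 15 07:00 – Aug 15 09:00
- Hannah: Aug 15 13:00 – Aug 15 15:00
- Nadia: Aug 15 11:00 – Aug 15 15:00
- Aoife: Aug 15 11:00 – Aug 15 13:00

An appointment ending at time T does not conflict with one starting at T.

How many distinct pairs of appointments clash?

7

Sorted by start: Felix, Dmitri, Tariq, Sofia, Aoife, Nadia, Hannah, Marcus.
Dmitri starts before Felix ends → Felix and Dmitri overlap.
Tariq starts after Felix ends, so Felix has no further overlaps.
Tariq starts after Dmitri ends, so Dmitri has no further overlaps.
Sofia starts before Tariq ends → Tariq and Sofia overlap.
Aoife starts before Tariq ends → Tariq and Aoife overlap.
Nadia starts before Tariq ends → Tariq and Nadia overlap.
Hannah starts before Tariq ends → Tariq and Hannah overlap.
Marcus starts after Tariq ends.
Aoife starts after Sofia ends, so Sofia has no further overlaps.
Nadia starts before Aoife ends → Aoife and Nadia overlap.
Hannah starts exactly when Aoife ends (back-to-back, no overlap), so Aoife has no further overlaps.
Hannah starts before Nadia ends → Nadia and Hannah overlap.
Marcus starts after Nadia ends.
Marcus starts after Hannah ends.
Overlapping pairs: Aoife & Nadia, Aoife & Tariq, Dmitri & Felix, Hannah & Nadia, Hannah & Tariq, Nadia & Tariq, Sofia & Tariq — 7 in total.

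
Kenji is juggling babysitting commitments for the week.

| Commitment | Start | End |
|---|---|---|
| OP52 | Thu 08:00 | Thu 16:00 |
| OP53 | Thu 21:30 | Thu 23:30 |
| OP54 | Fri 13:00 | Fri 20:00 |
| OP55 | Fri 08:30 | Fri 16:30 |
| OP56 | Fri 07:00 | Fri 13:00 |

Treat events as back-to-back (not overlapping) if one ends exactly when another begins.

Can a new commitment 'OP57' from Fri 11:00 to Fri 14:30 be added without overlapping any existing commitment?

OP52: ends Thu 16:00 at or before OP57 starts Fri 11:00 → clear.
OP53: ends Thu 23:30 at or before OP57 starts Fri 11:00 → clear.
OP56: starts Fri 07:00 before OP57 ends Fri 14:30, and ends Fri 13:00 after OP57 starts Fri 11:00 → overlap.
OP55: starts Fri 08:30 before OP57 ends Fri 14:30, and ends Fri 16:30 after OP57 starts Fri 11:00 → overlap.
OP54: starts Fri 13:00 before OP57 ends Fri 14:30, and ends Fri 20:00 after OP57 starts Fri 11:00 → overlap.
OP57 overlaps OP54, OP55, OP56.

No — it overlaps OP54, OP55, OP56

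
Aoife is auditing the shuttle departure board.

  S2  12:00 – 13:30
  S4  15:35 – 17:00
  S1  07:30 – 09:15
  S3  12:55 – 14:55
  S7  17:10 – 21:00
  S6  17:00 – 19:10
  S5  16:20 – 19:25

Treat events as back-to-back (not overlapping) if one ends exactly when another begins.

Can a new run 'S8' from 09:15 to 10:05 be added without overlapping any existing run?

Yes — the slot is free

S1: ends 09:15 at or before S8 starts 09:15 → clear.
S2: starts 12:00 at or after S8 ends 10:05 → clear.
S3: starts 12:55 at or after S8 ends 10:05 → clear.
S4: starts 15:35 at or after S8 ends 10:05 → clear.
S5: starts 16:20 at or after S8 ends 10:05 → clear.
S6: starts 17:00 at or after S8 ends 10:05 → clear.
S7: starts 17:10 at or after S8 ends 10:05 → clear.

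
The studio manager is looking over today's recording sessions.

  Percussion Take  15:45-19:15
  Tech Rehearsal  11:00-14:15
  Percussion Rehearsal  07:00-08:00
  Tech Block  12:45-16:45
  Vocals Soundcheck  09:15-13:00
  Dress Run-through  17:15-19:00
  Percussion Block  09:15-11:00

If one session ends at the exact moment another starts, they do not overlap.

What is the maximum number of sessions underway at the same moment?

Walk through starts and ends in time order (an end at T is processed before a start at T):
07:00 start Percussion Rehearsal → 1
08:00 end Percussion Rehearsal → 0
09:15 start Percussion Block → 1
09:15 start Vocals Soundcheck → 2
11:00 end Percussion Block → 1
11:00 start Tech Rehearsal → 2
12:45 start Tech Block → 3
13:00 end Vocals Soundcheck → 2
14:15 end Tech Rehearsal → 1
15:45 start Percussion Take → 2
16:45 end Tech Block → 1
17:15 start Dress Run-through → 2
19:00 end Dress Run-through → 1
19:15 end Percussion Take → 0
Peak is 3, at 12:45 (Tech Block, Tech Rehearsal, Vocals Soundcheck).

3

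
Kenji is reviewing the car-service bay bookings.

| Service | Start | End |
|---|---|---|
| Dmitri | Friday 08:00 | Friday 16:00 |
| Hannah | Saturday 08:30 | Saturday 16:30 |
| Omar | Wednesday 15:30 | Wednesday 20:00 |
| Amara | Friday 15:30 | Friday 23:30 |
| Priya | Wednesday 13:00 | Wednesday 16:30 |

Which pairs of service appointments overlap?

Amara & Dmitri, Omar & Priya

Two intervals overlap when each starts before the other ends.
Sorted by start: Priya, Omar, Dmitri, Amara, Hannah.
Omar starts before Priya ends → Priya and Omar overlap.
Dmitri starts after Priya ends, so Priya has no further overlaps.
Dmitri starts after Omar ends, so Omar has no further overlaps.
Amara starts before Dmitri ends → Dmitri and Amara overlap.
Hannah starts after Dmitri ends.
Hannah starts after Amara ends.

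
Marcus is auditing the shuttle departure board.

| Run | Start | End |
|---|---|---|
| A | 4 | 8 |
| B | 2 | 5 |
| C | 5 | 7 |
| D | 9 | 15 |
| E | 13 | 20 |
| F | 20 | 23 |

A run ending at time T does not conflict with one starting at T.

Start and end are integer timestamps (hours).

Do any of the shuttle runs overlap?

Yes

Two intervals overlap when each starts before the other ends.
Sorted by start: B, A, C, D, E, F.
A starts before B ends → B and A overlap.
That's a conflict, so the schedule is not conflict-free.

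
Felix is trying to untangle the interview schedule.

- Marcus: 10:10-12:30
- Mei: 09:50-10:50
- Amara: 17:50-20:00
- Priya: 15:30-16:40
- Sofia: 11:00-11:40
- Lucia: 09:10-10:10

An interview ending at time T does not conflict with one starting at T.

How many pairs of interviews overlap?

3

Sorted by start: Lucia, Mei, Marcus, Sofia, Priya, Amara.
Mei starts before Lucia ends → Lucia and Mei overlap.
Marcus starts exactly when Lucia ends (back-to-back, no overlap) — done with Lucia.
Marcus starts before Mei ends → Mei and Marcus overlap.
Sofia starts after Mei ends — done with Mei.
Sofia starts before Marcus ends → Marcus and Sofia overlap.
Priya starts after Marcus ends — done with Marcus.
Priya starts after Sofia ends — done with Sofia.
Amara starts after Priya ends.
Overlapping pairs: Lucia & Mei, Marcus & Mei, Marcus & Sofia — 3 in total.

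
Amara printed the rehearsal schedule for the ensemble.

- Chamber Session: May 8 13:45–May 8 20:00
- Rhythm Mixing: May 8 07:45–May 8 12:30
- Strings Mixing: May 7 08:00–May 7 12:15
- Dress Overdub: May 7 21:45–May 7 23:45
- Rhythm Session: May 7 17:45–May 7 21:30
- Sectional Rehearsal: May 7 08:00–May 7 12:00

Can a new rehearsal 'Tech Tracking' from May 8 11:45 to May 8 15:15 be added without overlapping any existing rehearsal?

Strings Mixing: ends May 7 12:15 at or before Tech Tracking starts May 8 11:45 → clear.
Sectional Rehearsal: ends May 7 12:00 at or before Tech Tracking starts May 8 11:45 → clear.
Rhythm Session: ends May 7 21:30 at or before Tech Tracking starts May 8 11:45 → clear.
Dress Overdub: ends May 7 23:45 at or before Tech Tracking starts May 8 11:45 → clear.
Rhythm Mixing: starts May 8 07:45 before Tech Tracking ends May 8 15:15, and ends May 8 12:30 after Tech Tracking starts May 8 11:45 → overlap.
Chamber Session: starts May 8 13:45 before Tech Tracking ends May 8 15:15, and ends May 8 20:00 after Tech Tracking starts May 8 11:45 → overlap.
Tech Tracking overlaps Rhythm Mixing, Chamber Session.

No — it overlaps Chamber Session, Rhythm Mixing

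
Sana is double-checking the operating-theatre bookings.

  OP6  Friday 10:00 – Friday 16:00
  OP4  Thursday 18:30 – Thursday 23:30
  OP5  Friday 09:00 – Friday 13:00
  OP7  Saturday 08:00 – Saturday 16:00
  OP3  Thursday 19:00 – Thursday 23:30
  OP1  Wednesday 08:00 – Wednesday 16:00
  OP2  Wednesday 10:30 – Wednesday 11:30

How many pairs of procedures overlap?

3

Sorted by start: OP1, OP2, OP4, OP3, OP5, OP6, OP7.
OP2 starts before OP1 ends → OP1 and OP2 overlap.
OP4 starts after OP1 ends — done with OP1.
OP4 starts after OP2 ends — done with OP2.
OP3 starts before OP4 ends → OP4 and OP3 overlap.
OP5 starts after OP4 ends — done with OP4.
OP5 starts after OP3 ends — done with OP3.
OP6 starts before OP5 ends → OP5 and OP6 overlap.
OP7 starts after OP5 ends.
OP7 starts after OP6 ends.
Overlapping pairs: OP1 & OP2, OP3 & OP4, OP5 & OP6 — 3 in total.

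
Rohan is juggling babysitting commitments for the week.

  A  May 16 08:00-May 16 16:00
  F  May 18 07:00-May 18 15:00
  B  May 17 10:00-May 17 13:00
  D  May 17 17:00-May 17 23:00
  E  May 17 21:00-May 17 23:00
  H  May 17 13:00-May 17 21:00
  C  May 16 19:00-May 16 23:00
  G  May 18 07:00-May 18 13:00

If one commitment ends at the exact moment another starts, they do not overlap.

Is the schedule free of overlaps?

Two intervals overlap when each starts before the other ends.
Sorted by start: A, C, B, H, D, E, F, G.
C starts after A ends — done with A.
B starts after C ends — done with C.
H starts exactly when B ends (back-to-back, no overlap) — done with B.
D starts before H ends → H and D overlap.
That's a conflict, so the schedule is not conflict-free.

No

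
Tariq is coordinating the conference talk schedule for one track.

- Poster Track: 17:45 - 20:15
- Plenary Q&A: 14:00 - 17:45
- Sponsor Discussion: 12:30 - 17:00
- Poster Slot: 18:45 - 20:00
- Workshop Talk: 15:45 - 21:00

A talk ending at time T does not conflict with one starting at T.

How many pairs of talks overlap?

Sorted by start: Sponsor Discussion, Plenary Q&A, Workshop Talk, Poster Track, Poster Slot.
Plenary Q&A starts before Sponsor Discussion ends → Sponsor Discussion and Plenary Q&A overlap.
Workshop Talk starts before Sponsor Discussion ends → Sponsor Discussion and Workshop Talk overlap.
Poster Track starts after Sponsor Discussion ends; Sponsor Discussion is clear from here.
Workshop Talk starts before Plenary Q&A ends → Plenary Q&A and Workshop Talk overlap.
Poster Track starts exactly when Plenary Q&A ends (back-to-back, no overlap); Plenary Q&A is clear from here.
Poster Track starts before Workshop Talk ends → Workshop Talk and Poster Track overlap.
Poster Slot starts before Workshop Talk ends → Workshop Talk and Poster Slot overlap.
Poster Slot starts before Poster Track ends → Poster Track and Poster Slot overlap.
Overlapping pairs: Plenary Q&A & Sponsor Discussion, Plenary Q&A & Workshop Talk, Poster Slot & Poster Track, Poster Slot & Workshop Talk, Poster Track & Workshop Talk, Sponsor Discussion & Workshop Talk — 6 in total.

6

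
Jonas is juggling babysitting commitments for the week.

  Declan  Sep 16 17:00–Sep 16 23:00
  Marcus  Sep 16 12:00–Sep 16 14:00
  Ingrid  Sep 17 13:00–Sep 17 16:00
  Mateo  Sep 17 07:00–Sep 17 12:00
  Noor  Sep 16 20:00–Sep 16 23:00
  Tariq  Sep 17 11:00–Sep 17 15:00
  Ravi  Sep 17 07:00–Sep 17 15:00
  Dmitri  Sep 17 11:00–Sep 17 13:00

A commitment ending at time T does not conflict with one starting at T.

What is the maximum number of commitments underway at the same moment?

Sweep the timeline, counting +1 at each start and −1 at each end (ends before starts at a tie):
Sep 16 12:00 start Marcus → 1
Sep 16 14:00 end Marcus → 0
Sep 16 17:00 start Declan → 1
Sep 16 20:00 start Noor → 2
Sep 16 23:00 end Declan → 1
Sep 16 23:00 end Noor → 0
Sep 17 07:00 start Mateo → 1
Sep 17 07:00 start Ravi → 2
Sep 17 11:00 start Dmitri → 3
Sep 17 11:00 start Tariq → 4
Sep 17 12:00 end Mateo → 3
Sep 17 13:00 end Dmitri → 2
Sep 17 13:00 start Ingrid → 3
Sep 17 15:00 end Ravi → 2
Sep 17 15:00 end Tariq → 1
Sep 17 16:00 end Ingrid → 0
Peak is 4, at Sep 17 11:00 (Dmitri, Mateo, Ravi, Tariq).

4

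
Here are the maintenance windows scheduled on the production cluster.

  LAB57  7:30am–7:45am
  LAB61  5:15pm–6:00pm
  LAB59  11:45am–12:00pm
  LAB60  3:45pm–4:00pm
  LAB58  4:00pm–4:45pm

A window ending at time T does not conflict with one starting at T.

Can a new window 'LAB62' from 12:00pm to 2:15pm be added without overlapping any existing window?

Yes — the slot is free

LAB57: ends 7:45am at or before LAB62 starts 12:00pm → clear.
LAB59: ends 12:00pm at or before LAB62 starts 12:00pm → clear.
LAB60: starts 3:45pm at or after LAB62 ends 2:15pm → clear.
LAB58: starts 4:00pm at or after LAB62 ends 2:15pm → clear.
LAB61: starts 5:15pm at or after LAB62 ends 2:15pm → clear.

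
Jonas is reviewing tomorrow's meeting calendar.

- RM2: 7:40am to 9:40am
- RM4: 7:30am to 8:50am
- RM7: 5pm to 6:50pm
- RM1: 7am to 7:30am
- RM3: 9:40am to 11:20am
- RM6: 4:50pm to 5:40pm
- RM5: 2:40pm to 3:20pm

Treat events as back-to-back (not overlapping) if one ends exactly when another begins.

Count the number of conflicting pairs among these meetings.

Sorted by start: RM1, RM4, RM2, RM3, RM5, RM6, RM7.
RM4 starts exactly when RM1 ends (back-to-back, no overlap), so nothing later overlaps RM1 either.
RM2 starts before RM4 ends → RM4 and RM2 overlap.
RM3 starts after RM4 ends, so nothing later overlaps RM4 either.
RM3 starts exactly when RM2 ends (back-to-back, no overlap), so nothing later overlaps RM2 either.
RM5 starts after RM3 ends, so nothing later overlaps RM3 either.
RM6 starts after RM5 ends, so nothing later overlaps RM5 either.
RM7 starts before RM6 ends → RM6 and RM7 overlap.
Overlapping pairs: RM2 & RM4, RM6 & RM7 — 2 in total.

2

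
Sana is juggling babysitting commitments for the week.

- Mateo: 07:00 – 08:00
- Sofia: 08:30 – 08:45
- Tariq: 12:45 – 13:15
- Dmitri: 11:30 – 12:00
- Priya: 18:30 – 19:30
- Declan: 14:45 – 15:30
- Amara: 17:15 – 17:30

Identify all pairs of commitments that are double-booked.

none

Sorted by start: Mateo, Sofia, Dmitri, Tariq, Declan, Amara, Priya.
Sofia starts after Mateo ends, so nothing later overlaps Mateo either.
Dmitri starts after Sofia ends, so nothing later overlaps Sofia either.
Tariq starts after Dmitri ends, so nothing later overlaps Dmitri either.
Declan starts after Tariq ends, so nothing later overlaps Tariq either.
Amara starts after Declan ends, so nothing later overlaps Declan either.
Priya starts after Amara ends.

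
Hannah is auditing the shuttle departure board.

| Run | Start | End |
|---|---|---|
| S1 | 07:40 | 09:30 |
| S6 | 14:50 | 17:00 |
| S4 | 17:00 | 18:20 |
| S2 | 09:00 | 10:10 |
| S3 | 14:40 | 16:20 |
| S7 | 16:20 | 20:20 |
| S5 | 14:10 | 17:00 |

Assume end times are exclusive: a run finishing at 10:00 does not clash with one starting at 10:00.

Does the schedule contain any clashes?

Yes

Sorted by start: S1, S2, S5, S3, S6, S7, S4.
S2 starts before S1 ends → S1 and S2 overlap.
That's a conflict, so the schedule is not conflict-free.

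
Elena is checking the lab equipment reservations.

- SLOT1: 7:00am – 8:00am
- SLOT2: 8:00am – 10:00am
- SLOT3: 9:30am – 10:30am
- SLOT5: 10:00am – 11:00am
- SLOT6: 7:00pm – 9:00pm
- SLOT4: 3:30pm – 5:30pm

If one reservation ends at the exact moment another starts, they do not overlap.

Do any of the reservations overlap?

Yes

Sorted by start: SLOT1, SLOT2, SLOT3, SLOT5, SLOT4, SLOT6.
SLOT2 starts exactly when SLOT1 ends (back-to-back, no overlap) — done with SLOT1.
SLOT3 starts before SLOT2 ends → SLOT2 and SLOT3 overlap.
That's a conflict, so the schedule is not conflict-free.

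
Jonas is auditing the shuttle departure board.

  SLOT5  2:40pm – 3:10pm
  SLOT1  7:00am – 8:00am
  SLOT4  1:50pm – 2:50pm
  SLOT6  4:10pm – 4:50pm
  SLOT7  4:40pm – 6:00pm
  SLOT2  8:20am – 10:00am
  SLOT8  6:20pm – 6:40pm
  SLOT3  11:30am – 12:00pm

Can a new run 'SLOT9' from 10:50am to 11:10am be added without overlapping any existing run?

Yes — the slot is free

SLOT1: ends 8:00am at or before SLOT9 starts 10:50am → clear.
SLOT2: ends 10:00am at or before SLOT9 starts 10:50am → clear.
SLOT3: starts 11:30am at or after SLOT9 ends 11:10am → clear.
SLOT4: starts 1:50pm at or after SLOT9 ends 11:10am → clear.
SLOT5: starts 2:40pm at or after SLOT9 ends 11:10am → clear.
SLOT6: starts 4:10pm at or after SLOT9 ends 11:10am → clear.
SLOT7: starts 4:40pm at or after SLOT9 ends 11:10am → clear.
SLOT8: starts 6:20pm at or after SLOT9 ends 11:10am → clear.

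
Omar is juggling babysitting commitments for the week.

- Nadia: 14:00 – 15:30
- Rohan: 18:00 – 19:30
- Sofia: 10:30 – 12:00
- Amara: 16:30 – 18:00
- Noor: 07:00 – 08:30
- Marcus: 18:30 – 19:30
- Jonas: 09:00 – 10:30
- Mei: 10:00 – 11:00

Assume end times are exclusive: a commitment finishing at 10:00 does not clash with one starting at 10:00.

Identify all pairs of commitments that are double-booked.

Jonas & Mei, Marcus & Rohan, Mei & Sofia

Two intervals overlap when each starts before the other ends.
Sorted by start: Noor, Jonas, Mei, Sofia, Nadia, Amara, Rohan, Marcus.
Jonas starts after Noor ends, so Noor has no further overlaps.
Mei starts before Jonas ends → Jonas and Mei overlap.
Sofia starts exactly when Jonas ends (back-to-back, no overlap), so Jonas has no further overlaps.
Sofia starts before Mei ends → Mei and Sofia overlap.
Nadia starts after Mei ends, so Mei has no further overlaps.
Nadia starts after Sofia ends, so Sofia has no further overlaps.
Amara starts after Nadia ends, so Nadia has no further overlaps.
Rohan starts exactly when Amara ends (back-to-back, no overlap), so Amara has no further overlaps.
Marcus starts before Rohan ends → Rohan and Marcus overlap.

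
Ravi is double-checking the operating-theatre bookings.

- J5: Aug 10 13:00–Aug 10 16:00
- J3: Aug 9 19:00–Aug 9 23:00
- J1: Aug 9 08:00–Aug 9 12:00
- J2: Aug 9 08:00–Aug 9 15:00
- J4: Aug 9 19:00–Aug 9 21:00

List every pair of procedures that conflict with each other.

J1 & J2, J3 & J4

Sorted by start: J1, J2, J3, J4, J5.
J2 starts before J1 ends → J1 and J2 overlap.
J3 starts after J1 ends; J1 is clear from here.
J3 starts after J2 ends; J2 is clear from here.
J4 starts before J3 ends → J3 and J4 overlap.
J5 starts after J3 ends.
J5 starts after J4 ends.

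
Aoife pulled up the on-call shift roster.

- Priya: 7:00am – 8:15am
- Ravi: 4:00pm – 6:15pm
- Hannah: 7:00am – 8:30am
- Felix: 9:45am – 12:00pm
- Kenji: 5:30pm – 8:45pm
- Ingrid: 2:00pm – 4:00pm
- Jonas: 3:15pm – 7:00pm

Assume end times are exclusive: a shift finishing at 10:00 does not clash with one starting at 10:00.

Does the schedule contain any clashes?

Sorted by start: Priya, Hannah, Felix, Ingrid, Jonas, Ravi, Kenji.
Hannah starts before Priya ends → Priya and Hannah overlap.
That's a conflict, so the schedule is not conflict-free.

Yes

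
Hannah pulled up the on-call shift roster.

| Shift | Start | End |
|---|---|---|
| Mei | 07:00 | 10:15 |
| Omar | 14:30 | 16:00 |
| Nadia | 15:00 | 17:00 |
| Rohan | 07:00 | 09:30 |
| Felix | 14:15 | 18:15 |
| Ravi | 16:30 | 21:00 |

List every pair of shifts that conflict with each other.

Sorted by start: Mei, Rohan, Felix, Omar, Nadia, Ravi.
Rohan starts before Mei ends → Mei and Rohan overlap.
Felix starts after Mei ends — done with Mei.
Felix starts after Rohan ends — done with Rohan.
Omar starts before Felix ends → Felix and Omar overlap.
Nadia starts before Felix ends → Felix and Nadia overlap.
Ravi starts before Felix ends → Felix and Ravi overlap.
Nadia starts before Omar ends → Omar and Nadia overlap.
Ravi starts after Omar ends.
Ravi starts before Nadia ends → Nadia and Ravi overlap.

Felix & Nadia, Felix & Omar, Felix & Ravi, Mei & Rohan, Nadia & Omar, Nadia & Ravi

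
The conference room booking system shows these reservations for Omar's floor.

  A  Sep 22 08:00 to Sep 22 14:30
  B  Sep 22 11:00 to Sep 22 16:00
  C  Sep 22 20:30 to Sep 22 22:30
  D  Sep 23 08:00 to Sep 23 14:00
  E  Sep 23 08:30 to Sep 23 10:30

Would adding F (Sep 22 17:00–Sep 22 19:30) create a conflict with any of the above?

No — it doesn't clash with anything

A: ends Sep 22 14:30 at or before F starts Sep 22 17:00 → clear.
B: ends Sep 22 16:00 at or before F starts Sep 22 17:00 → clear.
C: starts Sep 22 20:30 at or after F ends Sep 22 19:30 → clear.
D: starts Sep 23 08:00 at or after F ends Sep 22 19:30 → clear.
E: starts Sep 23 08:30 at or after F ends Sep 22 19:30 → clear.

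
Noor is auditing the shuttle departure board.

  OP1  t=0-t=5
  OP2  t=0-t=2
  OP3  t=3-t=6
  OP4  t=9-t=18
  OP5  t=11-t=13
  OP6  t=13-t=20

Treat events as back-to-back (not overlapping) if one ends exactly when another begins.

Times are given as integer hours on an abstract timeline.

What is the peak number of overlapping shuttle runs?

2

Sweep the timeline, counting +1 at each start and −1 at each end (ends before starts at a tie):
t=0 start OP1 → 1
t=0 start OP2 → 2
t=2 end OP2 → 1
t=3 start OP3 → 2
t=5 end OP1 → 1
t=6 end OP3 → 0
t=9 start OP4 → 1
t=11 start OP5 → 2
t=13 end OP5 → 1
t=13 start OP6 → 2
t=18 end OP4 → 1
t=20 end OP6 → 0
Peak is 2, at t=0 (OP1, OP2).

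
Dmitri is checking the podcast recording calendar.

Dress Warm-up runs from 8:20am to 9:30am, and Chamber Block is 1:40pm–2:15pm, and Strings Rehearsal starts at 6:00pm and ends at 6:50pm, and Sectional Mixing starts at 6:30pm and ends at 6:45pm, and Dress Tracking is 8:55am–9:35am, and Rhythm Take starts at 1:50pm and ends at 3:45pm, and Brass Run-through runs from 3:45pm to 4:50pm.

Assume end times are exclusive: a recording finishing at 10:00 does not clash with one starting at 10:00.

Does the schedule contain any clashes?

Check each pair: they overlap iff neither finishes before the other starts.
Sorted by start: Dress Warm-up, Dress Tracking, Chamber Block, Rhythm Take, Brass Run-through, Strings Rehearsal, Sectional Mixing.
Dress Tracking starts before Dress Warm-up ends → Dress Warm-up and Dress Tracking overlap.
That's a conflict, so the schedule is not conflict-free.

Yes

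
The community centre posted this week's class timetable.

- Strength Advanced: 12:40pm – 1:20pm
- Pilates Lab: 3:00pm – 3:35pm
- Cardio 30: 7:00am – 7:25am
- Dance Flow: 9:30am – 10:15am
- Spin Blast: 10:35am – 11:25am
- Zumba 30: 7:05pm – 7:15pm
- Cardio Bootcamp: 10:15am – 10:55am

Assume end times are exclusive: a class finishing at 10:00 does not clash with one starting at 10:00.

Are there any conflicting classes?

Check each pair: they overlap iff neither finishes before the other starts.
Sorted by start: Cardio 30, Dance Flow, Cardio Bootcamp, Spin Blast, Strength Advanced, Pilates Lab, Zumba 30.
Dance Flow starts after Cardio 30 ends — done with Cardio 30.
Cardio Bootcamp starts exactly when Dance Flow ends (back-to-back, no overlap) — done with Dance Flow.
Spin Blast starts before Cardio Bootcamp ends → Cardio Bootcamp and Spin Blast overlap.
That's a conflict, so the schedule is not conflict-free.

Yes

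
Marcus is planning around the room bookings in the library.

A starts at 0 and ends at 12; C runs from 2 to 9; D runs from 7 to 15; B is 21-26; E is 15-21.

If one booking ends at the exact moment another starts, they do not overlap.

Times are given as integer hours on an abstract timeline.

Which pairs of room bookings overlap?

A & C, A & D, C & D

Sorted by start: A, C, D, E, B.
C starts before A ends → A and C overlap.
D starts before A ends → A and D overlap.
E starts after A ends — done with A.
D starts before C ends → C and D overlap.
E starts after C ends — done with C.
E starts exactly when D ends (back-to-back, no overlap) — done with D.
B starts exactly when E ends (back-to-back, no overlap).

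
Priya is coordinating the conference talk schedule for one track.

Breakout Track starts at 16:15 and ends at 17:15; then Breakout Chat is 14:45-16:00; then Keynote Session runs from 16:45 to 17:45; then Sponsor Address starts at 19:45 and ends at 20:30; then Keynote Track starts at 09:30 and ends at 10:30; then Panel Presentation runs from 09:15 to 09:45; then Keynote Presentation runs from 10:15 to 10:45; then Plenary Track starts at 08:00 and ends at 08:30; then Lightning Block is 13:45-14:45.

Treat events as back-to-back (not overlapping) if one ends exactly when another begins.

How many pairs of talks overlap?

3

Two intervals overlap when each starts before the other ends.
Sorted by start: Plenary Track, Panel Presentation, Keynote Track, Keynote Presentation, Lightning Block, Breakout Chat, Breakout Track, Keynote Session, Sponsor Address.
Panel Presentation starts after Plenary Track ends — done with Plenary Track.
Keynote Track starts before Panel Presentation ends → Panel Presentation and Keynote Track overlap.
Keynote Presentation starts after Panel Presentation ends — done with Panel Presentation.
Keynote Presentation starts before Keynote Track ends → Keynote Track and Keynote Presentation overlap.
Lightning Block starts after Keynote Track ends — done with Keynote Track.
Lightning Block starts after Keynote Presentation ends — done with Keynote Presentation.
Breakout Chat starts exactly when Lightning Block ends (back-to-back, no overlap) — done with Lightning Block.
Breakout Track starts after Breakout Chat ends — done with Breakout Chat.
Keynote Session starts before Breakout Track ends → Breakout Track and Keynote Session overlap.
Sponsor Address starts after Breakout Track ends.
Sponsor Address starts after Keynote Session ends.
Overlapping pairs: Breakout Track & Keynote Session, Keynote Presentation & Keynote Track, Keynote Track & Panel Presentation — 3 in total.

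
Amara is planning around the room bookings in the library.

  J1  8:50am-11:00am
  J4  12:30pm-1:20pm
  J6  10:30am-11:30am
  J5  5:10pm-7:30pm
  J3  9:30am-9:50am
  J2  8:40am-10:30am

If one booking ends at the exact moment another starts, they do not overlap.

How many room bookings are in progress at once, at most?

Walk through starts and ends in time order (an end at T is processed before a start at T):
8:40am start J2 → 1
8:50am start J1 → 2
9:30am start J3 → 3
9:50am end J3 → 2
10:30am end J2 → 1
10:30am start J6 → 2
11:00am end J1 → 1
11:30am end J6 → 0
12:30pm start J4 → 1
1:20pm end J4 → 0
5:10pm start J5 → 1
7:30pm end J5 → 0
Peak is 3, at 9:30am (J1, J2, J3).

3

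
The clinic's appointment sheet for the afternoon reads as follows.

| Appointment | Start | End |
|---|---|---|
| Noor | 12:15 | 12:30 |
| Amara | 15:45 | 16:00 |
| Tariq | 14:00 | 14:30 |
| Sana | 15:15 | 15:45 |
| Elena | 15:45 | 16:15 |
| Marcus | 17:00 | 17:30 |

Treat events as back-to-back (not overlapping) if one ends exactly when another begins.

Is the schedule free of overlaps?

Sorted by start: Noor, Tariq, Sana, Amara, Elena, Marcus.
Tariq starts after Noor ends, so nothing later overlaps Noor either.
Sana starts after Tariq ends, so nothing later overlaps Tariq either.
Amara starts exactly when Sana ends (back-to-back, no overlap), so nothing later overlaps Sana either.
Elena starts before Amara ends → Amara and Elena overlap.
That's a conflict, so the schedule is not conflict-free.

No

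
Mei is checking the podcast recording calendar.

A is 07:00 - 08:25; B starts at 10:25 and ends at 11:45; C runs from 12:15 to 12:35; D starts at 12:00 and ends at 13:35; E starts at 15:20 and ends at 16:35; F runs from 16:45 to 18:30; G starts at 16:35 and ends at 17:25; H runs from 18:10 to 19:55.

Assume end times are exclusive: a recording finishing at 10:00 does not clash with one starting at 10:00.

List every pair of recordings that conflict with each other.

Sorted by start: A, B, D, C, E, G, F, H.
B starts after A ends; A is clear from here.
D starts after B ends; B is clear from here.
C starts before D ends → D and C overlap.
E starts after D ends; D is clear from here.
E starts after C ends; C is clear from here.
G starts exactly when E ends (back-to-back, no overlap); E is clear from here.
F starts before G ends → G and F overlap.
H starts after G ends.
H starts before F ends → F and H overlap.

C & D, F & G, F & H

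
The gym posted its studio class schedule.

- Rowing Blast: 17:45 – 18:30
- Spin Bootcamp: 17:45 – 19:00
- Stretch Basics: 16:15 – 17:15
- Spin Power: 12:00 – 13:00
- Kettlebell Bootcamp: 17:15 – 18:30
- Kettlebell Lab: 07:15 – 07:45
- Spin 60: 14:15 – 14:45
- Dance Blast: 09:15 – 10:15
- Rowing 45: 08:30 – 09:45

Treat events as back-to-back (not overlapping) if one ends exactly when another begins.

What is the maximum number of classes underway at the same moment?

Sweep the timeline, counting +1 at each start and −1 at each end (ends before starts at a tie):
07:15 start Kettlebell Lab → 1
07:45 end Kettlebell Lab → 0
08:30 start Rowing 45 → 1
09:15 start Dance Blast → 2
09:45 end Rowing 45 → 1
10:15 end Dance Blast → 0
12:00 start Spin Power → 1
13:00 end Spin Power → 0
14:15 start Spin 60 → 1
14:45 end Spin 60 → 0
16:15 start Stretch Basics → 1
17:15 end Stretch Basics → 0
17:15 start Kettlebell Bootcamp → 1
17:45 start Rowing Blast → 2
17:45 start Spin Bootcamp → 3
18:30 end Kettlebell Bootcamp → 2
18:30 end Rowing Blast → 1
19:00 end Spin Bootcamp → 0
Peak is 3, at 17:45 (Kettlebell Bootcamp, Rowing Blast, Spin Bootcamp).

3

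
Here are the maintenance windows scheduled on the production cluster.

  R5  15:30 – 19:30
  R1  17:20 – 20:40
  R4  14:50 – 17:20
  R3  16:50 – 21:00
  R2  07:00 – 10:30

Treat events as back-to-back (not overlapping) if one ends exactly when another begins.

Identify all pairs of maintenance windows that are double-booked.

R1 & R3, R1 & R5, R3 & R4, R3 & R5, R4 & R5

Sorted by start: R2, R4, R5, R3, R1.
R4 starts after R2 ends, so R2 has no further overlaps.
R5 starts before R4 ends → R4 and R5 overlap.
R3 starts before R4 ends → R4 and R3 overlap.
R1 starts exactly when R4 ends (back-to-back, no overlap).
R3 starts before R5 ends → R5 and R3 overlap.
R1 starts before R5 ends → R5 and R1 overlap.
R1 starts before R3 ends → R3 and R1 overlap.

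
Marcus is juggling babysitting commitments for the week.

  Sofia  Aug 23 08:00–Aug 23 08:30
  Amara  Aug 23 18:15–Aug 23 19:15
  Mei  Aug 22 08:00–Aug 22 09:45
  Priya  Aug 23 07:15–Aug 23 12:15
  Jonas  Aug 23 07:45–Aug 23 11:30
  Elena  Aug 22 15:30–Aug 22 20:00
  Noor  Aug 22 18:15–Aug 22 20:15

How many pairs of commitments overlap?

Sorted by start: Mei, Elena, Noor, Priya, Jonas, Sofia, Amara.
Elena starts after Mei ends, so Mei has no further overlaps.
Noor starts before Elena ends → Elena and Noor overlap.
Priya starts after Elena ends, so Elena has no further overlaps.
Priya starts after Noor ends, so Noor has no further overlaps.
Jonas starts before Priya ends → Priya and Jonas overlap.
Sofia starts before Priya ends → Priya and Sofia overlap.
Amara starts after Priya ends.
Sofia starts before Jonas ends → Jonas and Sofia overlap.
Amara starts after Jonas ends.
Amara starts after Sofia ends.
Overlapping pairs: Elena & Noor, Jonas & Priya, Jonas & Sofia, Priya & Sofia — 4 in total.

4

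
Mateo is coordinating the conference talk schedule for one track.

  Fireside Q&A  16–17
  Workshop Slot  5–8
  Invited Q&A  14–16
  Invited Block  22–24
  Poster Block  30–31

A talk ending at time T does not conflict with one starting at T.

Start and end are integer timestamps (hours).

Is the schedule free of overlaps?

Yes

Two intervals overlap when each starts before the other ends.
Sorted by start: Workshop Slot, Invited Q&A, Fireside Q&A, Invited Block, Poster Block.
Invited Q&A starts after Workshop Slot ends; Workshop Slot is clear from here.
Fireside Q&A starts exactly when Invited Q&A ends (back-to-back, no overlap); Invited Q&A is clear from here.
Invited Block starts after Fireside Q&A ends; Fireside Q&A is clear from here.
Poster Block starts after Invited Block ends.
Every pair is clear; the schedule has no overlaps.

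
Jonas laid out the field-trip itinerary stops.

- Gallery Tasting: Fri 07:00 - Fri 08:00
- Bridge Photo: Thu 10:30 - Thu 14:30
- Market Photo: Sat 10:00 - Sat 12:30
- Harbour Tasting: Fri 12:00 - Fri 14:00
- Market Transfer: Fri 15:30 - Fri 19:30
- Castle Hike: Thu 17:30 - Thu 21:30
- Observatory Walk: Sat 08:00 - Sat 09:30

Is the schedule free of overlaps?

Sorted by start: Bridge Photo, Castle Hike, Gallery Tasting, Harbour Tasting, Market Transfer, Observatory Walk, Market Photo.
Castle Hike starts after Bridge Photo ends, so nothing later overlaps Bridge Photo either.
Gallery Tasting starts after Castle Hike ends, so nothing later overlaps Castle Hike either.
Harbour Tasting starts after Gallery Tasting ends, so nothing later overlaps Gallery Tasting either.
Market Transfer starts after Harbour Tasting ends, so nothing later overlaps Harbour Tasting either.
Observatory Walk starts after Market Transfer ends, so nothing later overlaps Market Transfer either.
Market Photo starts after Observatory Walk ends.
Every pair is clear; the schedule has no overlaps.

Yes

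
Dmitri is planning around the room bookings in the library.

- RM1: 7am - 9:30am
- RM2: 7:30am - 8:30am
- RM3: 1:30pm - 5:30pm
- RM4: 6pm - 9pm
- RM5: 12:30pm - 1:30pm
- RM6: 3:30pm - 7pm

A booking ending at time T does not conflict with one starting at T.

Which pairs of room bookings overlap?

RM1 & RM2, RM3 & RM6, RM4 & RM6

Two intervals overlap when each starts before the other ends.
Sorted by start: RM1, RM2, RM5, RM3, RM6, RM4.
RM2 starts before RM1 ends → RM1 and RM2 overlap.
RM5 starts after RM1 ends, so nothing later overlaps RM1 either.
RM5 starts after RM2 ends, so nothing later overlaps RM2 either.
RM3 starts exactly when RM5 ends (back-to-back, no overlap), so nothing later overlaps RM5 either.
RM6 starts before RM3 ends → RM3 and RM6 overlap.
RM4 starts after RM3 ends.
RM4 starts before RM6 ends → RM6 and RM4 overlap.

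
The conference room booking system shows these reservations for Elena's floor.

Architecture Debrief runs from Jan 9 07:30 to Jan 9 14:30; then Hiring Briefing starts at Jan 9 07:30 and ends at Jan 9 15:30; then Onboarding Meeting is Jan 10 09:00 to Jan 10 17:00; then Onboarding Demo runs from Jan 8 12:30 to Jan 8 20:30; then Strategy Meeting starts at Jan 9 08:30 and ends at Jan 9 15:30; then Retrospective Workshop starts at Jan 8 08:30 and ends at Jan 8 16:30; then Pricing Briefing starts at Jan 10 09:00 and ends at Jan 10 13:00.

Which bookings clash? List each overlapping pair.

Architecture Debrief & Hiring Briefing, Architecture Debrief & Strategy Meeting, Hiring Briefing & Strategy Meeting, Onboarding Demo & Retrospective Workshop, Onboarding Meeting & Pricing Briefing

Sorted by start: Retrospective Workshop, Onboarding Demo, Hiring Briefing, Architecture Debrief, Strategy Meeting, Pricing Briefing, Onboarding Meeting.
Onboarding Demo starts before Retrospective Workshop ends → Retrospective Workshop and Onboarding Demo overlap.
Hiring Briefing starts after Retrospective Workshop ends, so nothing later overlaps Retrospective Workshop either.
Hiring Briefing starts after Onboarding Demo ends, so nothing later overlaps Onboarding Demo either.
Architecture Debrief starts before Hiring Briefing ends → Hiring Briefing and Architecture Debrief overlap.
Strategy Meeting starts before Hiring Briefing ends → Hiring Briefing and Strategy Meeting overlap.
Pricing Briefing starts after Hiring Briefing ends, so nothing later overlaps Hiring Briefing either.
Strategy Meeting starts before Architecture Debrief ends → Architecture Debrief and Strategy Meeting overlap.
Pricing Briefing starts after Architecture Debrief ends, so nothing later overlaps Architecture Debrief either.
Pricing Briefing starts after Strategy Meeting ends, so nothing later overlaps Strategy Meeting either.
Onboarding Meeting starts before Pricing Briefing ends → Pricing Briefing and Onboarding Meeting overlap.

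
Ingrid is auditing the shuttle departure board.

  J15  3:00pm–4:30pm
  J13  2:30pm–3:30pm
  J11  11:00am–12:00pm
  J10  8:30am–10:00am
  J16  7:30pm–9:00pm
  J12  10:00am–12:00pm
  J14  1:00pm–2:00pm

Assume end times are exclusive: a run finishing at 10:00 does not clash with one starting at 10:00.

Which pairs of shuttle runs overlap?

Check each pair: they overlap iff neither finishes before the other starts.
Sorted by start: J10, J12, J11, J14, J13, J15, J16.
J12 starts exactly when J10 ends (back-to-back, no overlap); J10 is clear from here.
J11 starts before J12 ends → J12 and J11 overlap.
J14 starts after J12 ends; J12 is clear from here.
J14 starts after J11 ends; J11 is clear from here.
J13 starts after J14 ends; J14 is clear from here.
J15 starts before J13 ends → J13 and J15 overlap.
J16 starts after J13 ends.
J16 starts after J15 ends.

J11 & J12, J13 & J15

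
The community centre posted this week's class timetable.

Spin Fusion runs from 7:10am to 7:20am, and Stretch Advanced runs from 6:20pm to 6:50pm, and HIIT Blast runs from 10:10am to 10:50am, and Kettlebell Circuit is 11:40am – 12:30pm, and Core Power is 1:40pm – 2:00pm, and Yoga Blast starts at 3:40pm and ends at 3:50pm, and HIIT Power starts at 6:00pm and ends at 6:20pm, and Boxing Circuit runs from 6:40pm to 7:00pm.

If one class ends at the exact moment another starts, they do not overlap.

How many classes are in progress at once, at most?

2

Sort all start/end points and keep a running count:
7:10am start Spin Fusion → 1
7:20am end Spin Fusion → 0
10:10am start HIIT Blast → 1
10:50am end HIIT Blast → 0
11:40am start Kettlebell Circuit → 1
12:30pm end Kettlebell Circuit → 0
1:40pm start Core Power → 1
2:00pm end Core Power → 0
3:40pm start Yoga Blast → 1
3:50pm end Yoga Blast → 0
6:00pm start HIIT Power → 1
6:20pm end HIIT Power → 0
6:20pm start Stretch Advanced → 1
6:40pm start Boxing Circuit → 2
6:50pm end Stretch Advanced → 1
7:00pm end Boxing Circuit → 0
Peak is 2, at 6:40pm (Boxing Circuit, Stretch Advanced).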